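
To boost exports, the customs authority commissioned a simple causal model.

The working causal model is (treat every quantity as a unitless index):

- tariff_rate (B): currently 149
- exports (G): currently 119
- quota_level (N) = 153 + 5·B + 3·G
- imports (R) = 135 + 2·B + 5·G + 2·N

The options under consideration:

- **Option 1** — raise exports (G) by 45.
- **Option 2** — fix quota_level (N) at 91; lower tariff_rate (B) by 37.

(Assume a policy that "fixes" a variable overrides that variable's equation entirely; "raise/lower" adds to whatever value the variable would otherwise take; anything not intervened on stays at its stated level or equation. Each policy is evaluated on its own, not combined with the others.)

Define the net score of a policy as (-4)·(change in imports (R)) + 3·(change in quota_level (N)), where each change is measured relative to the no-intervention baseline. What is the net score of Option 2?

Baseline:
  B = 149
  G = 119
  N = 153 + 5·149 + 3·119 = 1255
  R = 135 + 2·149 + 5·119 + 2·1255 = 3538
Option 2 (N := 91, B − 37):
  B = 149 − 37 = 112
  G = 119
  N = 91
  R = 135 + 2·112 + 5·119 + 2·91 = 1136
ΔR = 1136 − 3538 = -2402; ΔN = 91 − 1255 = -1164
Score = (-4)·(-2402) + 3·(-1164) = 6116

6116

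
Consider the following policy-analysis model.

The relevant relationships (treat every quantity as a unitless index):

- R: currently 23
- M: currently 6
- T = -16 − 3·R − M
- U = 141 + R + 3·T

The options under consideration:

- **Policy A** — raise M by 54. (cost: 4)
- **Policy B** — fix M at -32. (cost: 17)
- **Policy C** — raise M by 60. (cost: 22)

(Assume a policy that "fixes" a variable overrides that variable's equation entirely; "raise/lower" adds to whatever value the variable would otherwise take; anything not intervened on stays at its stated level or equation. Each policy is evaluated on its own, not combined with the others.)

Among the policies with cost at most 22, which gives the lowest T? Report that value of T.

Policy A (M + 54):
  R = 23
  M = 6 + 54 = 60
  T = -16 − 3·23 − 60 = -145
Policy B (M := -32):
  R = 23
  M = -32
  T = -16 − 3·23 − (-32) = -53
Policy C (M + 60):
  R = 23
  M = 6 + 60 = 66
  T = -16 − 3·23 − 66 = -151
Comparing — Policy A: T=-145, Policy B: T=-53, Policy C: T=-151. Lowest is -151 (Policy C).

-151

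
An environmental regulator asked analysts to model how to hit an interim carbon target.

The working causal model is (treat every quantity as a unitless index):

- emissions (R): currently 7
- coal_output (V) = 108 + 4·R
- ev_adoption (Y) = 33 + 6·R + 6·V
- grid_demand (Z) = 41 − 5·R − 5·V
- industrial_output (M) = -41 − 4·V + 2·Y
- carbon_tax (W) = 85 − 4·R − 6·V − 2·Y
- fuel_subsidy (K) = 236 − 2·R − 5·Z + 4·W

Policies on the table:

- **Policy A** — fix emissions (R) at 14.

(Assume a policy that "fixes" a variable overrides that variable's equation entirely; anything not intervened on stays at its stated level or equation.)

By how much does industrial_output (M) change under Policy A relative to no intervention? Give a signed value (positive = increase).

308

Baseline:
  R = 7
  V = 108 + 4·7 = 136
  Y = 33 + 6·7 + 6·136 = 891
  M = -41 − 4·136 + 2·891 = 1197
Policy A (R := 14):
  R = 14
  V = 108 + 4·14 = 164
  Y = 33 + 6·14 + 6·164 = 1101
  M = -41 − 4·164 + 2·1101 = 1505
Change in M: 1505 − 1197 = 308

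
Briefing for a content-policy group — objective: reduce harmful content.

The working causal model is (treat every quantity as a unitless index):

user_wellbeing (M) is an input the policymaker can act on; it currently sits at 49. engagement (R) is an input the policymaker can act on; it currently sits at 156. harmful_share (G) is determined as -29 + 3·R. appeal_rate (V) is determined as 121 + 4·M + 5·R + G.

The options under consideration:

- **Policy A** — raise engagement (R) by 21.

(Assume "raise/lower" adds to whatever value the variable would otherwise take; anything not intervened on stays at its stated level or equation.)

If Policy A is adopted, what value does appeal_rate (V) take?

1704

Policy A (R + 21):
  M = 49
  R = 156 + 21 = 177
  G = -29 + 3·177 = 502
  V = 121 + 4·49 + 5·177 + 502 = 1704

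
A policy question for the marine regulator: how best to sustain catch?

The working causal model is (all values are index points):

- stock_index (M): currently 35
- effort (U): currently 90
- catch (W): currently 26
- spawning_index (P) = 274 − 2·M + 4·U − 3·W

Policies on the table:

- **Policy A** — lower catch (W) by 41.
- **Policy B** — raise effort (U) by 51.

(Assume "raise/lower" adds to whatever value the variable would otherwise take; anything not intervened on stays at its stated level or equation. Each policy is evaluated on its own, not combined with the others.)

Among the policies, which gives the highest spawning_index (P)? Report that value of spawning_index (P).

690

Policy A (W − 41):
  M = 35
  U = 90
  W = 26 − 41 = -15
  P = 274 − 2·35 + 4·90 − 3·(-15) = 609
Policy B (U + 51):
  M = 35
  U = 90 + 51 = 141
  W = 26
  P = 274 − 2·35 + 4·141 − 3·26 = 690
Comparing — Policy A: P=609, Policy B: P=690. Highest is 690 (Policy B).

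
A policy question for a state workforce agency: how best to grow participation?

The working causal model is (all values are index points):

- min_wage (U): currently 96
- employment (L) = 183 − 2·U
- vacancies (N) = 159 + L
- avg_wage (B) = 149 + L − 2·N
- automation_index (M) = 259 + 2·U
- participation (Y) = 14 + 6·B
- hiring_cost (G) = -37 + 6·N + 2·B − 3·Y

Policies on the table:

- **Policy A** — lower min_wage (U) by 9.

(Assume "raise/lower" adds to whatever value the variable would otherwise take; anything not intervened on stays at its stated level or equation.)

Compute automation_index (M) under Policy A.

433

Policy A (U − 9):
  U = 96 − 9 = 87
  M = 259 + 2·87 = 433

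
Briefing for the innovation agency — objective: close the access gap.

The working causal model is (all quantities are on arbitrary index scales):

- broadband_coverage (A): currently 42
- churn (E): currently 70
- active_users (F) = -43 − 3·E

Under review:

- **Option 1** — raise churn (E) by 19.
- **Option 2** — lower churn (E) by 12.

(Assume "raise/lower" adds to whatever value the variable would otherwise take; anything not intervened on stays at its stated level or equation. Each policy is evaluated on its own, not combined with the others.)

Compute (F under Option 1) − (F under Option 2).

Option 1 (E + 19):
  E = 70 + 19 = 89
  F = -43 − 3·89 = -310
Option 2 (E − 12):
  E = 70 − 12 = 58
  F = -43 − 3·58 = -217
F: -310 − (-217) = -93

-93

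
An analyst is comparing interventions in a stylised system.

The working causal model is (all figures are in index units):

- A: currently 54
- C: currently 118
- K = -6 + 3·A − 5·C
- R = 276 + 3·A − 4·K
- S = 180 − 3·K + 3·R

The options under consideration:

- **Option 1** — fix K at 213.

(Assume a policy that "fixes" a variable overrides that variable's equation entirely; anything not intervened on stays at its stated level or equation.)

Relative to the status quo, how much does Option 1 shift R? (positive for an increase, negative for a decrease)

-2588

Baseline:
  A = 54
  C = 118
  K = -6 + 3·54 − 5·118 = -434
  R = 276 + 3·54 − 4·(-434) = 2174
Option 1 (K := 213):
  A = 54
  C = 118
  K = 213
  R = 276 + 3·54 − 4·213 = -414
Change in R: -414 − 2174 = -2588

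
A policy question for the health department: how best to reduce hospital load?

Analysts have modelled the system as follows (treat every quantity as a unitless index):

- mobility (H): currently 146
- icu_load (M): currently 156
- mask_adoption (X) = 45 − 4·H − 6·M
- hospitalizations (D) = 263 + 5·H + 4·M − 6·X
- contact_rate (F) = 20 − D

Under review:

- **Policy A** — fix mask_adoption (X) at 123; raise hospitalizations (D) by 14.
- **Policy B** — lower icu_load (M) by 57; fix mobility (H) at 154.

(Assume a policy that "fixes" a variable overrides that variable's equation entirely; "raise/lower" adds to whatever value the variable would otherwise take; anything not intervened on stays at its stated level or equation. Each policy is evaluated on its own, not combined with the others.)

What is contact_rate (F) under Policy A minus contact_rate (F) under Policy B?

7526

Policy A (X := 123, D + 14):
  H = 146
  M = 156
  X = 123
  D = 263 + 5·146 + 4·156 − 6·123 (+14 from intervention) = 893
  F = 20 − 893 = -873
Policy B (M − 57, H := 154):
  H = 154
  M = 156 − 57 = 99
  X = 45 − 4·154 − 6·99 = -1165
  D = 263 + 5·154 + 4·99 − 6·(-1165) = 8419
  F = 20 − 8419 = -8399
F: -873 − (-8399) = 7526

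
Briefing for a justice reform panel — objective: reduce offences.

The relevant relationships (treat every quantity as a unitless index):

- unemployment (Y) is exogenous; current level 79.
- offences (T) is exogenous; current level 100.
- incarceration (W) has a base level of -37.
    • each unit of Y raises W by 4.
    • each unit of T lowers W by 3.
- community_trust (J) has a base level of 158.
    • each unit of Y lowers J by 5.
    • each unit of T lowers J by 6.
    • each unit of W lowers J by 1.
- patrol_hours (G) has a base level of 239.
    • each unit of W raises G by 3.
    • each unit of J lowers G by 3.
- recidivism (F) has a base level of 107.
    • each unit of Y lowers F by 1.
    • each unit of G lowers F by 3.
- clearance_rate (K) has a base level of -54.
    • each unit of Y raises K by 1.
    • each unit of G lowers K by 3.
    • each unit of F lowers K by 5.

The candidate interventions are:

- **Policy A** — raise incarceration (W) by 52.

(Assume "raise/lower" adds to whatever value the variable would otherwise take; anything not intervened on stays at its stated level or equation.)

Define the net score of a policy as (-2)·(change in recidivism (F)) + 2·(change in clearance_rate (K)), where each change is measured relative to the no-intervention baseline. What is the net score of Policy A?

Baseline:
  Y = 79
  T = 100
  W = -37 + 4·79 − 3·100 = -21
  J = 158 − 5·79 − 6·100 − (-21) = -816
  G = 239 + 3·(-21) − 3·(-816) = 2624
  F = 107 − 79 − 3·2624 = -7844
  K = -54 + 79 − 3·2624 − 5·(-7844) = 31373
Policy A (W + 52):
  Y = 79
  T = 100
  W = -37 + 4·79 − 3·100 (+52 from intervention) = 31
  J = 158 − 5·79 − 6·100 − 31 = -868
  G = 239 + 3·31 − 3·(-868) = 2936
  F = 107 − 79 − 3·2936 = -8780
  K = -54 + 79 − 3·2936 − 5·(-8780) = 35117
ΔF = -8780 − (-7844) = -936; ΔK = 35117 − 31373 = 3744
Score = (-2)·(-936) + 2·3744 = 9360

9360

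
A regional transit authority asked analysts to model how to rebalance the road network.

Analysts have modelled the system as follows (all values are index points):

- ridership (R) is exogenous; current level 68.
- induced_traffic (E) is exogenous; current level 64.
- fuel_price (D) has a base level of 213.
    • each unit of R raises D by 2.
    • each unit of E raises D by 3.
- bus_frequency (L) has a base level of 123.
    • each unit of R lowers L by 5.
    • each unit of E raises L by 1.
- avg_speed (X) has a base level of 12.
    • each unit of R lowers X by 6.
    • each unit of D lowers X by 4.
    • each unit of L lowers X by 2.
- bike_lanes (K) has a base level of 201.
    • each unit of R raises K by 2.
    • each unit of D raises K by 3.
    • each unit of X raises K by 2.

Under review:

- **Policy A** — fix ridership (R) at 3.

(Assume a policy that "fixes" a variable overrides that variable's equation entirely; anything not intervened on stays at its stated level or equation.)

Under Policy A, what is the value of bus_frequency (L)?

172

Policy A (R := 3):
  R = 3
  E = 64
  L = 123 − 5·3 + 64 = 172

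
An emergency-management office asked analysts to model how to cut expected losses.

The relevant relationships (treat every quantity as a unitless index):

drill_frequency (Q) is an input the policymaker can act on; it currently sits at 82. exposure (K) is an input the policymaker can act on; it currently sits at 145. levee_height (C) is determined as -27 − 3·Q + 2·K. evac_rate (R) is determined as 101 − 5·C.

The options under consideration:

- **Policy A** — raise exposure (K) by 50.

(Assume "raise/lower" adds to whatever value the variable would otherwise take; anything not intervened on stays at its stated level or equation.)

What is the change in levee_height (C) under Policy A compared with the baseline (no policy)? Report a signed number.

Baseline:
  Q = 82
  K = 145
  C = -27 − 3·82 + 2·145 = 17
Policy A (K + 50):
  Q = 82
  K = 145 + 50 = 195
  C = -27 − 3·82 + 2·195 = 117
Change in C: 117 − 17 = 100

100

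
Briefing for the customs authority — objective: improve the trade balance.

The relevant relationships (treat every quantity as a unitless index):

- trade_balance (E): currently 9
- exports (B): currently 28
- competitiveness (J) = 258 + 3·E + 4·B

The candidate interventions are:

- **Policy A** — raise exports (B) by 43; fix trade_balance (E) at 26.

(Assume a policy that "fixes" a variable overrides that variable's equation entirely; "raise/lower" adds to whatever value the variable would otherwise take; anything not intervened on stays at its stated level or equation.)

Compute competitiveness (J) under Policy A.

620

Policy A (B + 43, E := 26):
  E = 26
  B = 28 + 43 = 71
  J = 258 + 3·26 + 4·71 = 620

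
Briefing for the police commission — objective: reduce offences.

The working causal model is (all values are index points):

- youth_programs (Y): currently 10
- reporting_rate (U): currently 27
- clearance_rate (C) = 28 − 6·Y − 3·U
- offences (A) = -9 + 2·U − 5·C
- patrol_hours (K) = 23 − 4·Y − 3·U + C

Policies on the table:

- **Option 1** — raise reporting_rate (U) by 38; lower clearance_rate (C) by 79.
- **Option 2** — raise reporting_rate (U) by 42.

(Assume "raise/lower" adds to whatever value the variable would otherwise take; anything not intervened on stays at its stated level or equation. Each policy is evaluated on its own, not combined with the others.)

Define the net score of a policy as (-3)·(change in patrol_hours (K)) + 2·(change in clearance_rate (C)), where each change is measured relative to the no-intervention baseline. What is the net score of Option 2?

504

Baseline:
  Y = 10
  U = 27
  C = 28 − 6·10 − 3·27 = -113
  K = 23 − 4·10 − 3·27 + (-113) = -211
Option 2 (U + 42):
  Y = 10
  U = 27 + 42 = 69
  C = 28 − 6·10 − 3·69 = -239
  K = 23 − 4·10 − 3·69 + (-239) = -463
ΔK = -463 − (-211) = -252; ΔC = -239 − (-113) = -126
Score = (-3)·(-252) + 2·(-126) = 504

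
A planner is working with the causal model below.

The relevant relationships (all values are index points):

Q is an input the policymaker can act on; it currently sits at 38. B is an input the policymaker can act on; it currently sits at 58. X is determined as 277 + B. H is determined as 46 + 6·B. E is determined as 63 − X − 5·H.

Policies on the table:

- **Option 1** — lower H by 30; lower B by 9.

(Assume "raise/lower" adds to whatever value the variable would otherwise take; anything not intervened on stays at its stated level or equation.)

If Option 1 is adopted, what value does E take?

-1813

Option 1 (H − 30, B − 9):
  B = 58 − 9 = 49
  X = 277 + 49 = 326
  H = 46 + 6·49 (−30 from intervention) = 310
  E = 63 − 326 − 5·310 = -1813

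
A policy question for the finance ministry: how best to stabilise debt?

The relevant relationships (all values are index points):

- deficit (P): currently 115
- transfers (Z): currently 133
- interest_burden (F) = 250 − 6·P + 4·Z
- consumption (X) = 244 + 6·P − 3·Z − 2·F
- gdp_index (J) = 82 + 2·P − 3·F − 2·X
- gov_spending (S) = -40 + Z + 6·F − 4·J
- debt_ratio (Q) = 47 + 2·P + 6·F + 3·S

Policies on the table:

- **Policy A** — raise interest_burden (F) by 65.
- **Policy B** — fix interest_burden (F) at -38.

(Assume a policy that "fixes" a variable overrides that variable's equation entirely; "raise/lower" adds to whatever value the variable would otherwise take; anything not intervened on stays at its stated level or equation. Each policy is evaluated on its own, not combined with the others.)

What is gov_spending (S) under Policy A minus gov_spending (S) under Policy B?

Policy A (F + 65):
  P = 115
  Z = 133
  F = 250 − 6·115 + 4·133 (+65 from intervention) = 157
  X = 244 + 6·115 − 3·133 − 2·157 = 221
  J = 82 + 2·115 − 3·157 − 2·221 = -601
  S = -40 + 133 + 6·157 − 4·(-601) = 3439
Policy B (F := -38):
  P = 115
  Z = 133
  F = -38
  X = 244 + 6·115 − 3·133 − 2·(-38) = 611
  J = 82 + 2·115 − 3·(-38) − 2·611 = -796
  S = -40 + 133 + 6·(-38) − 4·(-796) = 3049
S: 3439 − 3049 = 390

390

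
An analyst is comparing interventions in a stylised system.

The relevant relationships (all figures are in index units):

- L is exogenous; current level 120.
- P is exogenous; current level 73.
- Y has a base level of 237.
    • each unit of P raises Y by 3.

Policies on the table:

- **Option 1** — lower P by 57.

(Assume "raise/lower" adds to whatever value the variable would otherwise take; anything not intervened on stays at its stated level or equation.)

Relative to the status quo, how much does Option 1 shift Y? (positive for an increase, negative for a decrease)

Baseline:
  P = 73
  Y = 237 + 3·73 = 456
Option 1 (P − 57):
  P = 73 − 57 = 16
  Y = 237 + 3·16 = 285
Change in Y: 285 − 456 = -171

-171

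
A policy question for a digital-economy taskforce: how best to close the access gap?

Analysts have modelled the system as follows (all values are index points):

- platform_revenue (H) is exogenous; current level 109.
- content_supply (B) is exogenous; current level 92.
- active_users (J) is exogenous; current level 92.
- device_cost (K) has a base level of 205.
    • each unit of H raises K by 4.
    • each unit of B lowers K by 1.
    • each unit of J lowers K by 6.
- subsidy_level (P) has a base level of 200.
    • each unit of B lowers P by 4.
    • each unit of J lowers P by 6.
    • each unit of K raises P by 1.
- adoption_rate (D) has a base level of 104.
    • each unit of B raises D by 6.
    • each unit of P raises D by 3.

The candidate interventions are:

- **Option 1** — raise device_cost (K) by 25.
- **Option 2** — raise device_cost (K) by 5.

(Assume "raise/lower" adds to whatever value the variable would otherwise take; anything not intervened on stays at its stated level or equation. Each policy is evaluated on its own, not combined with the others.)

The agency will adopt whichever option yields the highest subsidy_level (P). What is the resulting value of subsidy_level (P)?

Option 1 (K + 25):
  H = 109
  B = 92
  J = 92
  K = 205 + 4·109 − 92 − 6·92 (+25 from intervention) = 22
  P = 200 − 4·92 − 6·92 + 22 = -698
Option 2 (K + 5):
  H = 109
  B = 92
  J = 92
  K = 205 + 4·109 − 92 − 6·92 (+5 from intervention) = 2
  P = 200 − 4·92 − 6·92 + 2 = -718
Comparing — Option 1: P=-698, Option 2: P=-718. Highest is -698 (Option 1).

-698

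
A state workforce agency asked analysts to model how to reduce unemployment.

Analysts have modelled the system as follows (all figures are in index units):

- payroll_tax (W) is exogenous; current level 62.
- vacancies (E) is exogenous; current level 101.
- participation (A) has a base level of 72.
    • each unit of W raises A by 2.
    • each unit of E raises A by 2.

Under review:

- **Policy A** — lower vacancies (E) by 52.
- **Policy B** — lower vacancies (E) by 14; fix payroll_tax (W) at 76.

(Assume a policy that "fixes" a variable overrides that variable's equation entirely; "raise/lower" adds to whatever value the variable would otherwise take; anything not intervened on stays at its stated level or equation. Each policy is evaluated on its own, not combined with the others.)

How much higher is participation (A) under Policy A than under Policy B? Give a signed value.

-104

Policy A (E − 52):
  W = 62
  E = 101 − 52 = 49
  A = 72 + 2·62 + 2·49 = 294
Policy B (E − 14, W := 76):
  W = 76
  E = 101 − 14 = 87
  A = 72 + 2·76 + 2·87 = 398
A: 294 − 398 = -104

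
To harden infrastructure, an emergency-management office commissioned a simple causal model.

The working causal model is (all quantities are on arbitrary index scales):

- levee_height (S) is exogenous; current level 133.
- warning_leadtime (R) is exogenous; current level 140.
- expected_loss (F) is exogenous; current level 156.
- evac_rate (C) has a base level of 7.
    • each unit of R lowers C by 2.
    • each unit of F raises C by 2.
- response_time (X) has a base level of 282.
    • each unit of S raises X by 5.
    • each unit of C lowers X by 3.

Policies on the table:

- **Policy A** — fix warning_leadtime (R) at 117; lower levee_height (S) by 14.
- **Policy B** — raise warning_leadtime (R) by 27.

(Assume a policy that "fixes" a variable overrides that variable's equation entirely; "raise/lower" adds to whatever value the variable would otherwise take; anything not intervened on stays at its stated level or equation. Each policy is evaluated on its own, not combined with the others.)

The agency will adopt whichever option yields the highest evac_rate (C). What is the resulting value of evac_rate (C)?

Policy A (R := 117, S − 14):
  R = 117
  F = 156
  C = 7 − 2·117 + 2·156 = 85
Policy B (R + 27):
  R = 140 + 27 = 167
  F = 156
  C = 7 − 2·167 + 2·156 = -15
Comparing — Policy A: C=85, Policy B: C=-15. Highest is 85 (Policy A).

85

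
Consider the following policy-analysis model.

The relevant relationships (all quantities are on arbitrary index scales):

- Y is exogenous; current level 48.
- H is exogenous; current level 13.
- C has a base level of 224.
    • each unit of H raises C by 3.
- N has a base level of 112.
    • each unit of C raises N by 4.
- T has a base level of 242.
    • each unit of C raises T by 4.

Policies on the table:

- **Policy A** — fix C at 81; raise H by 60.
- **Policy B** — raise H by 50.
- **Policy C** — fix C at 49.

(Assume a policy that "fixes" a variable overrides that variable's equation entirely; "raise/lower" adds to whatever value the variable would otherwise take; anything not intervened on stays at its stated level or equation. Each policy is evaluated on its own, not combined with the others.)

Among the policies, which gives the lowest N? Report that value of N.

308

Policy A (C := 81, H + 60):
  H = 13 + 60 = 73
  C = 81
  N = 112 + 4·81 = 436
Policy B (H + 50):
  H = 13 + 50 = 63
  C = 224 + 3·63 = 413
  N = 112 + 4·413 = 1764
Policy C (C := 49):
  H = 13
  C = 49
  N = 112 + 4·49 = 308
Comparing — Policy A: N=436, Policy B: N=1764, Policy C: N=308. Lowest is 308 (Policy C).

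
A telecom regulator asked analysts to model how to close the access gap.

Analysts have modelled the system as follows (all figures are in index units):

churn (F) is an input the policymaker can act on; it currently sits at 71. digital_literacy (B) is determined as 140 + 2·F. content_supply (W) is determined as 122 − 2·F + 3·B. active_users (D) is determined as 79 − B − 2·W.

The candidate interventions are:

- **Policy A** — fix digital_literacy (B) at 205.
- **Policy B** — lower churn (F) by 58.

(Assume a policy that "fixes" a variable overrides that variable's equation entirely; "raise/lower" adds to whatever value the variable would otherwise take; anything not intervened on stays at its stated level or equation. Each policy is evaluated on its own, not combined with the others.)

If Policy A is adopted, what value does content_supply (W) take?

Policy A (B := 205):
  F = 71
  B = 205
  W = 122 − 2·71 + 3·205 = 595

595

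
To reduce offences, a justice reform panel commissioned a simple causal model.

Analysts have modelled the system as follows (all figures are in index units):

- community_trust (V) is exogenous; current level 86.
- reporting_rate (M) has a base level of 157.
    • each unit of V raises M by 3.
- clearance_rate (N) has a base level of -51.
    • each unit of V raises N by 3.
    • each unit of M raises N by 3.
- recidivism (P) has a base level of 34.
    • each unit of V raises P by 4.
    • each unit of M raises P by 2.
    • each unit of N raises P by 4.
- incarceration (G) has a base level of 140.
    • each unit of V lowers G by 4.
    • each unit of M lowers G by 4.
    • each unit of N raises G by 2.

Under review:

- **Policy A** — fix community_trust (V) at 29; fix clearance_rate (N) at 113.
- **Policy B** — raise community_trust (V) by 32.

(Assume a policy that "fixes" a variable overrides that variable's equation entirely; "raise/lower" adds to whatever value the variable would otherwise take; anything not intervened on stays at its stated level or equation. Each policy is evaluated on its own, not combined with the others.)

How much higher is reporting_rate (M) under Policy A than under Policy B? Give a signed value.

Policy A (V := 29, N := 113):
  V = 29
  M = 157 + 3·29 = 244
Policy B (V + 32):
  V = 86 + 32 = 118
  M = 157 + 3·118 = 511
M: 244 − 511 = -267

-267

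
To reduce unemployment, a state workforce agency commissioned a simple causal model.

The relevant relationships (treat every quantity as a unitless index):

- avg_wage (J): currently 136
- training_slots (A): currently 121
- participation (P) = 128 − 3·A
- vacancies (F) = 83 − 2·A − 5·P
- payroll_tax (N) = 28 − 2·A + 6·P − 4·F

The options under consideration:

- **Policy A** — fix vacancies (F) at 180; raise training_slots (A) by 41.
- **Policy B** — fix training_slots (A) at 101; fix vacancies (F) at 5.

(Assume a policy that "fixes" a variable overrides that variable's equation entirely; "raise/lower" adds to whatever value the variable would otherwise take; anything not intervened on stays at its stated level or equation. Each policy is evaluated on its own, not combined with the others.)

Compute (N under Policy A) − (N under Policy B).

-1920

Policy A (F := 180, A + 41):
  A = 121 + 41 = 162
  P = 128 − 3·162 = -358
  F = 180
  N = 28 − 2·162 + 6·(-358) − 4·180 = -3164
Policy B (A := 101, F := 5):
  A = 101
  P = 128 − 3·101 = -175
  F = 5
  N = 28 − 2·101 + 6·(-175) − 4·5 = -1244
N: -3164 − (-1244) = -1920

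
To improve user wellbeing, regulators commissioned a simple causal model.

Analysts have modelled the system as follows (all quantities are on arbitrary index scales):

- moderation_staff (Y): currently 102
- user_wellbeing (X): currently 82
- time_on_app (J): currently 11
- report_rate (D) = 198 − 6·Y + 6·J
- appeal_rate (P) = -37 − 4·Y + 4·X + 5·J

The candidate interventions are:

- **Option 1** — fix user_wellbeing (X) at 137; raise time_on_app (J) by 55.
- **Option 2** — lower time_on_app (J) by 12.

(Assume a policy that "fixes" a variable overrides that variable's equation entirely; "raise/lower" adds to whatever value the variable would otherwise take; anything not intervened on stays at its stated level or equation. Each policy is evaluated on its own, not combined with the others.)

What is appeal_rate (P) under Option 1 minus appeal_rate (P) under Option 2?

Option 1 (X := 137, J + 55):
  Y = 102
  X = 137
  J = 11 + 55 = 66
  P = -37 − 4·102 + 4·137 + 5·66 = 433
Option 2 (J − 12):
  Y = 102
  X = 82
  J = 11 − 12 = -1
  P = -37 − 4·102 + 4·82 + 5·(-1) = -122
P: 433 − (-122) = 555

555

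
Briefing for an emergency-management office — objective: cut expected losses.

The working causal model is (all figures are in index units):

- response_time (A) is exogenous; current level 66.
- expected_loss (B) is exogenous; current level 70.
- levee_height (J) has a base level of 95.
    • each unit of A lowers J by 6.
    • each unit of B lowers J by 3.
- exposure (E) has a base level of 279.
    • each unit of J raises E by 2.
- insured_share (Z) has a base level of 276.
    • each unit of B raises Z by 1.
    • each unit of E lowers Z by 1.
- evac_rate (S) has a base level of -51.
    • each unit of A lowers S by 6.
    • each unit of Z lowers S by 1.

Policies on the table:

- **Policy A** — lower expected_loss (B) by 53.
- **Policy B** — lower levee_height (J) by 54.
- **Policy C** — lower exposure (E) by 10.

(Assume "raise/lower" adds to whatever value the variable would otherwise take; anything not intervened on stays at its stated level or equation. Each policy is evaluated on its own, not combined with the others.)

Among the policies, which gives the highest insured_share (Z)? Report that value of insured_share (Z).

1197

Policy A (B − 53):
  A = 66
  B = 70 − 53 = 17
  J = 95 − 6·66 − 3·17 = -352
  E = 279 + 2·(-352) = -425
  Z = 276 + 17 − (-425) = 718
Policy B (J − 54):
  A = 66
  B = 70
  J = 95 − 6·66 − 3·70 (−54 from intervention) = -565
  E = 279 + 2·(-565) = -851
  Z = 276 + 70 − (-851) = 1197
Policy C (E − 10):
  A = 66
  B = 70
  J = 95 − 6·66 − 3·70 = -511
  E = 279 + 2·(-511) (−10 from intervention) = -753
  Z = 276 + 70 − (-753) = 1099
Comparing — Policy A: Z=718, Policy B: Z=1197, Policy C: Z=1099. Highest is 1197 (Policy B).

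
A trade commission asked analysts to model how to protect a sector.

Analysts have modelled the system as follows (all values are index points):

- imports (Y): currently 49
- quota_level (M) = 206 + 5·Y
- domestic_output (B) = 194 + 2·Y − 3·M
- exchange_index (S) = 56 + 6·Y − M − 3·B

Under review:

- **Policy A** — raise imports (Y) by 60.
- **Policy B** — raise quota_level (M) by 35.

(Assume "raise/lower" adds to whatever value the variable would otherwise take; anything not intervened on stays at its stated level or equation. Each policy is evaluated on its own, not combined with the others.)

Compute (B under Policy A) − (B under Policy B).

Policy A (Y + 60):
  Y = 49 + 60 = 109
  M = 206 + 5·109 = 751
  B = 194 + 2·109 − 3·751 = -1841
Policy B (M + 35):
  Y = 49
  M = 206 + 5·49 (+35 from intervention) = 486
  B = 194 + 2·49 − 3·486 = -1166
B: -1841 − (-1166) = -675

-675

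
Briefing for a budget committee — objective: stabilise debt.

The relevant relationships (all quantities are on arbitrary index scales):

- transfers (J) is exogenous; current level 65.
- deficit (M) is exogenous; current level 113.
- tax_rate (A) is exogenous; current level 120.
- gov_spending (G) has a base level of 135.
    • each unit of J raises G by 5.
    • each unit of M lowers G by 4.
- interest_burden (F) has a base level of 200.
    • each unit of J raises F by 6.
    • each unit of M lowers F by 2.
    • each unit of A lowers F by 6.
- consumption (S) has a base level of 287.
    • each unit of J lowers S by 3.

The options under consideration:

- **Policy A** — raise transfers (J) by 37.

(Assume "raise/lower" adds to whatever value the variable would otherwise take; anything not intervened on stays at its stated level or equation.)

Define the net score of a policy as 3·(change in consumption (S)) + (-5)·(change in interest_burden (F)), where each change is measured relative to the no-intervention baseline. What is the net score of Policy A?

Baseline:
  J = 65
  M = 113
  A = 120
  F = 200 + 6·65 − 2·113 − 6·120 = -356
  S = 287 − 3·65 = 92
Policy A (J + 37):
  J = 65 + 37 = 102
  M = 113
  A = 120
  F = 200 + 6·102 − 2·113 − 6·120 = -134
  S = 287 − 3·102 = -19
ΔS = -19 − 92 = -111; ΔF = -134 − (-356) = 222
Score = 3·(-111) + (-5)·222 = -1443

-1443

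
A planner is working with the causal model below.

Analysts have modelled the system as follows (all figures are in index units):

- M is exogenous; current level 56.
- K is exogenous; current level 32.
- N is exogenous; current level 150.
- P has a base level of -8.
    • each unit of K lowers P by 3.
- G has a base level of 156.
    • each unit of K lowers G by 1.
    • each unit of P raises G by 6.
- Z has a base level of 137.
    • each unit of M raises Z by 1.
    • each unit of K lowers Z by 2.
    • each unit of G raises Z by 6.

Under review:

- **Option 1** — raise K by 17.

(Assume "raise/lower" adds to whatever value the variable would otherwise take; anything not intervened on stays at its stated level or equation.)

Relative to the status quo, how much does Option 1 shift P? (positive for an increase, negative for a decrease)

Baseline:
  K = 32
  P = -8 − 3·32 = -104
Option 1 (K + 17):
  K = 32 + 17 = 49
  P = -8 − 3·49 = -155
Change in P: -155 − (-104) = -51

-51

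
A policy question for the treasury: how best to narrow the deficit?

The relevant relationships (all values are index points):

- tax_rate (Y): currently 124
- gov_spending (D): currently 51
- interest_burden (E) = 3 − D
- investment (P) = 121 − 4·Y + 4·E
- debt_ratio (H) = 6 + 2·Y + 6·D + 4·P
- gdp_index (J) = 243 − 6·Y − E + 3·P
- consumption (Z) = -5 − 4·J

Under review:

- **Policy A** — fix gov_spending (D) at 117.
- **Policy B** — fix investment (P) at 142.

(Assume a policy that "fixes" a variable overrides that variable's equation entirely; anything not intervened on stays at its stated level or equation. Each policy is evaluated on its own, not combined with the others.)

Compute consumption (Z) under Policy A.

Policy A (D := 117):
  Y = 124
  D = 117
  E = 3 − 117 = -114
  P = 121 − 4·124 + 4·(-114) = -831
  J = 243 − 6·124 − (-114) + 3·(-831) = -2880
  Z = -5 − 4·(-2880) = 11515

11515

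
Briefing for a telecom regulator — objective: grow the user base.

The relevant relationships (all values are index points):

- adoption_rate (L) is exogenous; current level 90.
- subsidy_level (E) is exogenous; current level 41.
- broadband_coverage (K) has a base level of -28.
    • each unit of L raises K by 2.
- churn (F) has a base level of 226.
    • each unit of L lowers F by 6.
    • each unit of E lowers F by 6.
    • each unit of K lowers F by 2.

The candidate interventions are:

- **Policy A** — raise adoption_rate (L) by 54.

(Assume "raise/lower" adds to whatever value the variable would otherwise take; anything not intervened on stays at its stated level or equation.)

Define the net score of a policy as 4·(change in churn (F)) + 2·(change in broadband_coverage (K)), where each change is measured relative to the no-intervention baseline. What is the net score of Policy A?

-1944

Baseline:
  L = 90
  E = 41
  K = -28 + 2·90 = 152
  F = 226 − 6·90 − 6·41 − 2·152 = -864
Policy A (L + 54):
  L = 90 + 54 = 144
  E = 41
  K = -28 + 2·144 = 260
  F = 226 − 6·144 − 6·41 − 2·260 = -1404
ΔF = -1404 − (-864) = -540; ΔK = 260 − 152 = 108
Score = 4·(-540) + 2·108 = -1944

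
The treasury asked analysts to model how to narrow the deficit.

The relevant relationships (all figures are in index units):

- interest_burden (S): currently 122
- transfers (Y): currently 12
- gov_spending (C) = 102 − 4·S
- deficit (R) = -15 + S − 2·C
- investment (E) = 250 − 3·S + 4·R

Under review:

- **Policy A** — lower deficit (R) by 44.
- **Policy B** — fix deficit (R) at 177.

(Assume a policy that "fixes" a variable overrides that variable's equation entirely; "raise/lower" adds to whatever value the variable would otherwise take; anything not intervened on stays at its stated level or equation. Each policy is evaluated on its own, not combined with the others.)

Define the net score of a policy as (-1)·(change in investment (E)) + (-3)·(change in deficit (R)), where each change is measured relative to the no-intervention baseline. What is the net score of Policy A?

308

Baseline:
  S = 122
  C = 102 − 4·122 = -386
  R = -15 + 122 − 2·(-386) = 879
  E = 250 − 3·122 + 4·879 = 3400
Policy A (R − 44):
  S = 122
  C = 102 − 4·122 = -386
  R = -15 + 122 − 2·(-386) (−44 from intervention) = 835
  E = 250 − 3·122 + 4·835 = 3224
ΔE = 3224 − 3400 = -176; ΔR = 835 − 879 = -44
Score = (-1)·(-176) + (-3)·(-44) = 308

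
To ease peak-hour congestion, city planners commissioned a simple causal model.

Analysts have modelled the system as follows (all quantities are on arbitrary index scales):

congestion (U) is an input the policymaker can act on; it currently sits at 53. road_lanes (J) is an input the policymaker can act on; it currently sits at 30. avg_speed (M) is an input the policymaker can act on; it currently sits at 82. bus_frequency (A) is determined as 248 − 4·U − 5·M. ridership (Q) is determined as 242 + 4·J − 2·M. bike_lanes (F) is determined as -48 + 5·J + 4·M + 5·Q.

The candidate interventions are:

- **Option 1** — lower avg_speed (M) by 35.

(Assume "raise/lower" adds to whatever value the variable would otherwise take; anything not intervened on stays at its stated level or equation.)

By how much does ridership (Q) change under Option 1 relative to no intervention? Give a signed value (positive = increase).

Baseline:
  J = 30
  M = 82
  Q = 242 + 4·30 − 2·82 = 198
Option 1 (M − 35):
  J = 30
  M = 82 − 35 = 47
  Q = 242 + 4·30 − 2·47 = 268
Change in Q: 268 − 198 = 70

70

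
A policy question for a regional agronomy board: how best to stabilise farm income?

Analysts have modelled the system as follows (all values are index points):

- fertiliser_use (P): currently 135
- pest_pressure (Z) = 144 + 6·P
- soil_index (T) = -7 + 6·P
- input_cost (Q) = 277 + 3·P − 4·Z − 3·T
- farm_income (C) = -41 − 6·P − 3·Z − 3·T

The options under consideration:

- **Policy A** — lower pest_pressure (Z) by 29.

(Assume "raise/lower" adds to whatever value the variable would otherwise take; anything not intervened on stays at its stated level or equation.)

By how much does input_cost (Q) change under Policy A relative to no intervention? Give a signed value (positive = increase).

116

Baseline:
  P = 135
  Z = 144 + 6·135 = 954
  T = -7 + 6·135 = 803
  Q = 277 + 3·135 − 4·954 − 3·803 = -5543
Policy A (Z − 29):
  P = 135
  Z = 144 + 6·135 (−29 from intervention) = 925
  T = -7 + 6·135 = 803
  Q = 277 + 3·135 − 4·925 − 3·803 = -5427
Change in Q: -5427 − (-5543) = 116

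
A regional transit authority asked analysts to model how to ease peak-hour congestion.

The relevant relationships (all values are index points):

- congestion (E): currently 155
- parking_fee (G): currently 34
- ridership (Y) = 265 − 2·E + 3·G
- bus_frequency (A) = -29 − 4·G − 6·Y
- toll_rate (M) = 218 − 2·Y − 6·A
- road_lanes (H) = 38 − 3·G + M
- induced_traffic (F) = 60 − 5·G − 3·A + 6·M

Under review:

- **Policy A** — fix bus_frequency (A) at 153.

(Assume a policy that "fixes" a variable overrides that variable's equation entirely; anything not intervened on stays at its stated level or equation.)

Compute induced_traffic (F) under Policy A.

-5453

Policy A (A := 153):
  E = 155
  G = 34
  Y = 265 − 2·155 + 3·34 = 57
  A = 153
  M = 218 − 2·57 − 6·153 = -814
  F = 60 − 5·34 − 3·153 + 6·(-814) = -5453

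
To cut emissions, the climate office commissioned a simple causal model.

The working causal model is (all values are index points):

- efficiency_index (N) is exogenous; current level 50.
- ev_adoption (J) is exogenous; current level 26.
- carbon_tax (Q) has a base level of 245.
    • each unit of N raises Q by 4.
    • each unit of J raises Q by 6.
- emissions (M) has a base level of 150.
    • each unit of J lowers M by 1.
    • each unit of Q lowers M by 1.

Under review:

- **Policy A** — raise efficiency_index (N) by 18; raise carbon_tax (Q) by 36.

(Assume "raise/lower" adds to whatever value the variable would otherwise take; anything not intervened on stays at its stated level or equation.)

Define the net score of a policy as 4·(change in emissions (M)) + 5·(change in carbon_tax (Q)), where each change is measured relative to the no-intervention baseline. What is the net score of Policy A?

Baseline:
  N = 50
  J = 26
  Q = 245 + 4·50 + 6·26 = 601
  M = 150 − 26 − 601 = -477
Policy A (N + 18, Q + 36):
  N = 50 + 18 = 68
  J = 26
  Q = 245 + 4·68 + 6·26 (+36 from intervention) = 709
  M = 150 − 26 − 709 = -585
ΔM = -585 − (-477) = -108; ΔQ = 709 − 601 = 108
Score = 4·(-108) + 5·108 = 108

108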